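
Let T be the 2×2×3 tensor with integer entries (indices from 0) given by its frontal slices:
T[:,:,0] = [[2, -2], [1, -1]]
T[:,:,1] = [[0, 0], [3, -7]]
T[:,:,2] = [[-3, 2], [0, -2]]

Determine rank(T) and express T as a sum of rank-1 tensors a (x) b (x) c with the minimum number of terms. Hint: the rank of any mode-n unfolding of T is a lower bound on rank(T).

rank(T) = 3

Lower bound: the mode-3 unfolding of T (rows indexed by k, columns by (i,j) = (0,0), (0,1), (1,0), (1,1)) is [[2, -2, 1, -1], [0, 0, 3, -7], [-3, 2, 0, -2]].
There the 3×3 minor on rows k ∈ {0, 1, 2}, columns (i,j) ∈ {(0,0), (0,1), (1,0)} is det [[2, -2, 1], [0, 0, 3], [-3, 2, 0]] = 6 ≠ 0, so this unfolding has rank ≥ 3; CP rank is at least every unfolding rank, so rank(T) ≥ 3. (Unfolding ranks only ever bound the CP rank from below — rank(T) can be strictly larger than all of them — so the matching upper bound has to come from an explicit 3-term decomposition.)
Upper bound: T is a sum of 3 rank-1 terms, T = (1, 0) (x) (0, 1) (x) (0, 2, 0) + (1, 2) (x) (1, -2) (x) (0, 2, 1) + (2, 1) (x) (1, -1) (x) (1, -1, -2) (written with every a and b primitive with positive leading entry and the scale carried by c; CP decompositions are not unique, and this one is verified by expanding entrywise), so rank(T) ≤ 3.
These bounds meet, so rank(T) = 3.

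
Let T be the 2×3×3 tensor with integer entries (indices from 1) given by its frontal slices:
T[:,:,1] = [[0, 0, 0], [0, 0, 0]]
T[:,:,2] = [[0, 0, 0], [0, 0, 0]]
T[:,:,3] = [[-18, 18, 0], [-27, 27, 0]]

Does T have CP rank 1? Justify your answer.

The mode-1 fibre T[:,1,3] = [-18, -27] gives a = [2, 3] (primitive direction); the mode-2 fibre T[1,:,3] = [-18, 18, 0] gives b = [1, -1, 0]; then c[k] = T[1,1,k] / (a[1]·b[1]) = [0, 0, -18] / 2 = [0, 0, -9].
Expanding [2, 3] ⊗ [1, -1, 0] ⊗ [0, 0, -9] reproduces all 18 entries of T, so T = [2, 3] ⊗ [1, -1, 0] ⊗ [0, 0, -9] and rank(T) ≤ 1.
Equivalently every frontal slice T[:,:,k] is c[k] times the rank-1 matrix [2, 3] ⊗ [1, -1, 0]. So T has rank 1 (it is nonzero).

Yes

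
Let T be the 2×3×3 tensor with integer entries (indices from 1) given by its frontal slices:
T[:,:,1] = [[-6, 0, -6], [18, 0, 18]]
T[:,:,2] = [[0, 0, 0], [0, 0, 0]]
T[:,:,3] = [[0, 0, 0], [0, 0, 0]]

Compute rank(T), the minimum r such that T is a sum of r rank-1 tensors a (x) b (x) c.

Lower bound: T ≠ 0 (e.g. T[1,1,1] = -6), so rank(T) ≥ 1.
Upper bound: if T = a (x) b (x) c then every fibre of T is a multiple of the corresponding factor, so read the factors off the fibres through the nonzero entry T[1,1,1] = -6.
The mode-1 fibre T[:,1,1] = [-6, 18] gives a = [1, -3] (primitive direction); the mode-2 fibre T[1,:,1] = [-6, 0, -6] gives b = [1, 0, 1]; then c[k] = T[1,1,k] / (a[1]·b[1]) = [-6, 0, 0] / 1 = [-6, 0, 0].
Expanding [1, -3] (x) [1, 0, 1] (x) [-6, 0, 0] reproduces all 18 entries of T, so T = [1, -3] (x) [1, 0, 1] (x) [-6, 0, 0] and rank(T) ≤ 1.
These bounds meet, so rank(T) = 1.

1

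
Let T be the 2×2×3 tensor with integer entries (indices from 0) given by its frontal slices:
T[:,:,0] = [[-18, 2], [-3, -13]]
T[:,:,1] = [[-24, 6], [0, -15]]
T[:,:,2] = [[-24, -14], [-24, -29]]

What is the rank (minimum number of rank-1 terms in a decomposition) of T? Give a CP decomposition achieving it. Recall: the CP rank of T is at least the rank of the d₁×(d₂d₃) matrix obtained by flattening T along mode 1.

rank(T) = 2

Lower bound: the mode-2 unfolding of T (rows indexed by j, columns by (i,k) = (0,0), (0,1), (0,2), (1,0), (1,1), (1,2)) is [[-18, -24, -24, -3, 0, -24], [2, 6, -14, -13, -15, -29]].
There the 2×2 minor on rows j ∈ {0, 1}, columns (i,k) ∈ {(0,0), (0,1)} is det [[-18, -24], [2, 6]] = -60 ≠ 0, so this unfolding has rank ≥ 2; CP rank is at least every unfolding rank, so rank(T) ≥ 2. (Unfolding ranks only ever bound the CP rank from below — rank(T) can be strictly larger than all of them — so the matching upper bound has to come from an explicit 2-term decomposition.)
Upper bound — finding two terms. Write S_k = T[:,:,k] for the frontal slices: S₀ = [[-18, 2], [-3, -13]], S₁ = [[-24, 6], [0, -15]], S₂ = [[-24, -14], [-24, -29]].
If T = a₁ ⊗ b₁ ⊗ c₁ + a₂ ⊗ b₂ ⊗ c₂ then each S_k = c₁[k]·a₁b₁ᵀ + c₂[k]·a₂b₂ᵀ. S₀ and S₁ are linearly independent, so a₁b₁ᵀ and a₂b₂ᵀ must span the same plane of matrices: they are the rank-1 matrices of the form x·S₀ + y·S₁.
det(x·S₀ + y·S₁) is 240·x² + 600·xy + 360·y² = 120·(2·x + 3·y)(x + y), vanishing at (x:y) = (3:-2) and (1:-1).
M₁ = 3·S₀ − 2·S₁ = [[-6, -6], [-9, -9]] = (-3)·(2, 3)(1, 1)ᵀ and M₂ = S₀ − S₁ = [[6, -4], [-3, 2]] = (2, -1)(3, -2)ᵀ, so take a₁ = (2, 3), b₁ = (1, 1), a₂ = (2, -1), b₂ = (3, -2).
Each slice is an integer combination of E₁ = a₁b₁ᵀ and E₂ = a₂b₂ᵀ: S₀ = −3·E₁ − 2·E₂, S₁ = −3·E₁ − 3·E₂, S₂ = −9·E₁ − E₂; reading off coefficients, c₁ = (-3, -3, -9) and c₂ = (-2, -3, -1).
Hence T = (2, 3) ⊗ (1, 1) ⊗ (-3, -3, -9) + (2, -1) ⊗ (3, -2) ⊗ (-2, -3, -1), so rank(T) ≤ 2.
These bounds meet, so rank(T) = 2.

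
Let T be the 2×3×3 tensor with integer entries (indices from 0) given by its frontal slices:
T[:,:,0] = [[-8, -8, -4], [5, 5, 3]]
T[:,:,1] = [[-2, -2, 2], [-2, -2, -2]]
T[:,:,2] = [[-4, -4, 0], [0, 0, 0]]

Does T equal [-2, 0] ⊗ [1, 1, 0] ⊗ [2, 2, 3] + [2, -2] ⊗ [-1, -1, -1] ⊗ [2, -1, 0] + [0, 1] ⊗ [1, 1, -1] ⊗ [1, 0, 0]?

Reconstruct entry (0,0,2) from the claimed factors: Σₗ aₗ[0]bₗ[0]cₗ[2] = (-2)·(1)·(3) + (2)·(-1)·(0) + (0)·(1)·(0) = -6, but T[0,0,2] = -4. The claim is false.

No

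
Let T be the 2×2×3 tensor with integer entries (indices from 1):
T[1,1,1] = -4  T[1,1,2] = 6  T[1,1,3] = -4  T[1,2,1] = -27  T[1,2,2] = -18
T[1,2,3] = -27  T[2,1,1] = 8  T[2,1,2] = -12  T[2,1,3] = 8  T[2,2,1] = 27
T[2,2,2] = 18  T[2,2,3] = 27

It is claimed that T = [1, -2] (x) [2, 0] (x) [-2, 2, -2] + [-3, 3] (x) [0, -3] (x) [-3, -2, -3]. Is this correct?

No

Reconstruct entry (1,1,2) from the claimed factors: Σₗ aₗ[1]bₗ[1]cₗ[2] = (1)·(2)·(2) + (-3)·(0)·(-2) = 4, but T[1,1,2] = 6. The claim is false.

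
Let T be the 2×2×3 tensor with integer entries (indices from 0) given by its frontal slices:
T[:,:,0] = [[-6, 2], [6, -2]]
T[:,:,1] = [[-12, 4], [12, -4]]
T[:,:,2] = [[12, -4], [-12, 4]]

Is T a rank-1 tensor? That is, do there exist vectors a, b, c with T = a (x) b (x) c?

If T = a (x) b (x) c then every fibre of T is a multiple of the corresponding factor, so read the factors off the fibres through the nonzero entry T[0,0,0] = -6.
The mode-1 fibre T[:,0,0] = [-6, 6] gives a = [1, -1] (primitive direction); the mode-2 fibre T[0,:,0] = [-6, 2] gives b = [3, -1]; then c[k] = T[0,0,k] / (a[0]·b[0]) = [-6, -12, 12] / 3 = [-2, -4, 4].
Expanding [1, -1] (x) [3, -1] (x) [-2, -4, 4] reproduces all 12 entries of T, so T = [1, -1] (x) [3, -1] (x) [-2, -4, 4] and rank(T) ≤ 1.
Equivalently every frontal slice T[:,:,k] is c[k] times the rank-1 matrix [1, -1] (x) [3, -1]. So T has rank 1 (it is nonzero).

Yes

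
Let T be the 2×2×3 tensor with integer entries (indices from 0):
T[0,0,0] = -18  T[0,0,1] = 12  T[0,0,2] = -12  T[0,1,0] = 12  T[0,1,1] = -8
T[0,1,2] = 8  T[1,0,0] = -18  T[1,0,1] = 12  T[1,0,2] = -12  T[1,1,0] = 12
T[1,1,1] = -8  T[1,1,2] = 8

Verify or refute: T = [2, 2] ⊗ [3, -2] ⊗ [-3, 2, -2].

Reconstruct entrywise from the claimed factors. For example, T[1,0,2] = -12 and Σₗ aₗ[1]bₗ[0]cₗ[2] = (2)·(3)·(-2) = -12; checking all 12 entries, every one matches. The claim holds.

Yes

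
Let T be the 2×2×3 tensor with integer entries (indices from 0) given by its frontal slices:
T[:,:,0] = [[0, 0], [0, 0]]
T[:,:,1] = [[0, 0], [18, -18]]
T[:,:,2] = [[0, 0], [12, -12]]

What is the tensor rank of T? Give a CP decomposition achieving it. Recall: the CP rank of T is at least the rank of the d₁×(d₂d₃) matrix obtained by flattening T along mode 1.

Lower bound: T ≠ 0 (e.g. T[1,0,1] = 18), so rank(T) ≥ 1.
Upper bound: if T = a ⊗ b ⊗ c then every fibre of T is a multiple of the corresponding factor, so read the factors off the fibres through the nonzero entry T[1,0,1] = 18.
The mode-1 fibre T[:,0,1] = [0, 18] gives a = [0, 1] (primitive direction); the mode-2 fibre T[1,:,1] = [18, -18] gives b = [1, -1]; then c[k] = T[1,0,k] / (a[1]·b[0]) = [0, 18, 12] / 1 = [0, 18, 12].
Expanding [0, 1] ⊗ [1, -1] ⊗ [0, 18, 12] reproduces all 12 entries of T, so T = [0, 1] ⊗ [1, -1] ⊗ [0, 18, 12] and rank(T) ≤ 1.
These bounds meet, so rank(T) = 1.

rank(T) = 1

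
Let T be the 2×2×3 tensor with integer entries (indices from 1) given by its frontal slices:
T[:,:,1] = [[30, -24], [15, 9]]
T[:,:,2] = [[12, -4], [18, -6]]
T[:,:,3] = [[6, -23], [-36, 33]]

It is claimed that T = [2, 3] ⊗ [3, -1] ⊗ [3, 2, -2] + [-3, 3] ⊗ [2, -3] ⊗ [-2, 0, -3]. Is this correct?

Yes

Reconstruct entrywise from the claimed factors. For example, T[1,1,1] = 30 and Σₗ aₗ[1]bₗ[1]cₗ[1] = (2)·(3)·(3) + (-3)·(2)·(-2) = 30; checking all 12 entries, every one matches. The claim holds.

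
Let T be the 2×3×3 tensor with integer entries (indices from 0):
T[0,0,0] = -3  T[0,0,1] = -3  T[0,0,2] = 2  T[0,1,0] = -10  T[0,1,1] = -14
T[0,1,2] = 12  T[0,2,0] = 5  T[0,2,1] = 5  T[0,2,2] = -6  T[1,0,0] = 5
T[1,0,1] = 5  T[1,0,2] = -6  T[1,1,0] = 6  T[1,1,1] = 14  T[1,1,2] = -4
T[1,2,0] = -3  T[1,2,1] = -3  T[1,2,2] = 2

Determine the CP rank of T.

Lower bound: the mode-2 unfolding of T (rows indexed by j, columns by (i,k) = (0,0), (0,1), (0,2), (1,0), (1,1), (1,2)) is [[-3, -3, 2, 5, 5, -6], [-10, -14, 12, 6, 14, -4], [5, 5, -6, -3, -3, 2]].
There the 3×3 minor on rows j ∈ {0, 1, 2}, columns (i,k) ∈ {(0,0), (0,1), (0,2)} is det [[-3, -3, 2], [-10, -14, 12], [5, 5, -6]] = -32 ≠ 0, so this unfolding has rank ≥ 3; CP rank is at least every unfolding rank, so rank(T) ≥ 3. (This is only a lower bound: in general the CP rank may exceed every unfolding rank, so we still need to exhibit 3 rank-1 terms summing to T.)
Upper bound: T is a sum of 3 rank-1 terms, T = [1, -2] ⊗ [0, 1, 0] ⊗ [0, -4, 0] + [1, -1] ⊗ [1, 2, -1] ⊗ [-4, -4, 4] + [1, 1] ⊗ [1, -2, 1] ⊗ [1, 1, -2] (one valid choice — decompositions are not unique — normalised so each a, b is primitive with positive first nonzero entry; check it by expanding all entries), so rank(T) ≤ 3.
These bounds meet, so rank(T) = 3.

3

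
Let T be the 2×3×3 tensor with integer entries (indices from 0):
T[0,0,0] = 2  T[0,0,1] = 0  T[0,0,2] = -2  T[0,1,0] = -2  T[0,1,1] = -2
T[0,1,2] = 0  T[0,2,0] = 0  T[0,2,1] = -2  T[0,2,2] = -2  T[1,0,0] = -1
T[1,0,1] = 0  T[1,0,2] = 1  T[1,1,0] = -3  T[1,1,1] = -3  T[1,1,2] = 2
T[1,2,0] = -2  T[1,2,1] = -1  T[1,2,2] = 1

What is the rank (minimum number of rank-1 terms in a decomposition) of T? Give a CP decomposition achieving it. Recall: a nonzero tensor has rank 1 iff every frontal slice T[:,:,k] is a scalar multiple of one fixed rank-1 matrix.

rank(T) = 3

Lower bound: the mode-2 unfolding of T (rows indexed by j, columns by (i,k) = (0,0), (0,1), (0,2), (1,0), (1,1), (1,2)) is [[2, 0, -2, -1, 0, 1], [-2, -2, 0, -3, -3, 2], [0, -2, -2, -2, -1, 1]].
There the 3×3 minor on rows j ∈ {0, 1, 2}, columns (i,k) ∈ {(0,0), (0,1), (1,0)} is det [[2, 0, -1], [-2, -2, -3], [0, -2, -2]] = -8 ≠ 0, so this unfolding has rank ≥ 3; CP rank is at least every unfolding rank, so rank(T) ≥ 3. (Flattening ranks never certify an upper bound on CP rank; for that we must actually write T with 3 rank-1 terms.)
Upper bound: T is a sum of 3 rank-1 terms, T = (0, 1) (x) (0, 1, 0) (x) (-2, -2, 2) + (2, -1) (x) (1, 0, 1) (x) (1, 0, -1) + (2, 1) (x) (0, 1, 1) (x) (-1, -1, 0) (written with every a and b primitive with positive leading entry and the scale carried by c; CP decompositions are not unique, and this one is verified by expanding entrywise), so rank(T) ≤ 3.
These bounds meet, so rank(T) = 3.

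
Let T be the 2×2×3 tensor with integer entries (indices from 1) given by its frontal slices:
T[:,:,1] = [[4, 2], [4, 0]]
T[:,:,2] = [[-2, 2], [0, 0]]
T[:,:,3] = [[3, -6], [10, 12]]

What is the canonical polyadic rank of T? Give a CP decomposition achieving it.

Lower bound: the mode-3 unfolding of T (rows indexed by k, columns by (i,j) = (1,1), (1,2), (2,1), (2,2)) is [[4, 2, 4, 0], [-2, 2, 0, 0], [3, -6, 10, 12]].
There the 3×3 minor on rows k ∈ {1, 2, 3}, columns (i,j) ∈ {(1,1), (1,2), (2,1)} is det [[4, 2, 4], [-2, 2, 0], [3, -6, 10]] = 144 ≠ 0, so this unfolding has rank ≥ 3; CP rank is at least every unfolding rank, so rank(T) ≥ 3. (Flattening ranks never certify an upper bound on CP rank; for that we must actually write T with 3 rank-1 terms.)
Upper bound: T is a sum of 3 rank-1 terms, T = (0, 1) ⊗ (1, 1) ⊗ (8, 0, 8) + (1, -2) ⊗ (1, 2) ⊗ (2, 0, -1) + (1, 0) ⊗ (1, -1) ⊗ (2, -2, 4) (one valid choice — decompositions are not unique — normalised so each a, b is primitive with positive first nonzero entry; check it by expanding all entries), so rank(T) ≤ 3.
These bounds meet, so rank(T) = 3.
Check entry T[2,2,3] = 12: (1)·(1)·(8) + (-2)·(2)·(-1) + (0)·(-1)·(4) = 12.

rank(T) = 3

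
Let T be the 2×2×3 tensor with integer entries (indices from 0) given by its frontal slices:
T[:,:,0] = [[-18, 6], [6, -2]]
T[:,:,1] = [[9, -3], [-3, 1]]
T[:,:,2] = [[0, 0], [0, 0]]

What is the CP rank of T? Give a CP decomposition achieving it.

rank(T) = 1

Lower bound: T ≠ 0 (e.g. T[0,0,0] = -18), so rank(T) ≥ 1.
Upper bound: the mode-1 fibre T[:,0,0] = [-18, 6] gives a = [3, -1] (primitive direction); the mode-2 fibre T[0,:,0] = [-18, 6] gives b = [3, -1]; then c[k] = T[0,0,k] / (a[0]·b[0]) = [-18, 9, 0] / 9 = [-2, 1, 0].
Expanding [3, -1] (x) [3, -1] (x) [-2, 1, 0] reproduces all 12 entries of T, so T = [3, -1] (x) [3, -1] (x) [-2, 1, 0] and rank(T) ≤ 1.
These bounds meet, so rank(T) = 1.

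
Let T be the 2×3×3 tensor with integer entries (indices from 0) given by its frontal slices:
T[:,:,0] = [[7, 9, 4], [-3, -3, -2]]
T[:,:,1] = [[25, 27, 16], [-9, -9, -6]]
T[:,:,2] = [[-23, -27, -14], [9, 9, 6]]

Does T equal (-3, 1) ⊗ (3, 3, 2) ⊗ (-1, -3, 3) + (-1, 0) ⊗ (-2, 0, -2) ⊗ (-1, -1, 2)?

Reconstruct entrywise from the claimed factors. For example, T[1,1,1] = -9 and Σₗ aₗ[1]bₗ[1]cₗ[1] = (1)·(3)·(-3) + (0)·(0)·(-1) = -9; checking all 18 entries, every one matches. The claim holds.

Yes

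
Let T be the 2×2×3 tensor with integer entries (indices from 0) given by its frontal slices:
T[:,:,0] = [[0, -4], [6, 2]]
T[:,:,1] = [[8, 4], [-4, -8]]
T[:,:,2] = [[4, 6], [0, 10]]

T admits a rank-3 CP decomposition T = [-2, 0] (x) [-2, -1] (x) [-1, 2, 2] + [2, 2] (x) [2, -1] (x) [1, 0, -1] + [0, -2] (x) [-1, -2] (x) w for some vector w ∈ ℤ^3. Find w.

Subtract the known terms from T to get the rank-1 residual R = [0, -2] (x) [-1, -2] (x) w, so R[i,j,k] = a[i]·b[j]·w[k]. Pick indices with nonzero a[1]·b[0] = (-2)·(-1) = 2. Only the fibre through (1,0,·) is needed: R[1,0,:] = T[1,0,:] − Σₗ aₗ[1]bₗ[0]cₗ = [6, -4, 0] − (0)·(-2)·[-1, 2, 2] − (2)·(2)·[1, 0, -1] = [2, -4, 4]. Then w[k] = R[1,0,k] / 2 for each k, giving w = [2, -4, 4] / 2 = [1, -2, 2].

w = [1, -2, 2]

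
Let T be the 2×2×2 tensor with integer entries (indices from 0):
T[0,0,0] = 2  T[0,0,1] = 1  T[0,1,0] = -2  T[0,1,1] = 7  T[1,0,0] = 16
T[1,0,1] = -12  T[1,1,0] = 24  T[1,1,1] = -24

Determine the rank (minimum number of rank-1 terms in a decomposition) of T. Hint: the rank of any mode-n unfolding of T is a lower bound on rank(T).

2

Lower bound: the mode-1 unfolding of T (rows indexed by i, columns by (j,k) = (0,0), (0,1), (1,0), (1,1)) is [[2, 1, -2, 7], [16, -12, 24, -24]].
There the 2×2 minor on rows i ∈ {0, 1}, columns (j,k) ∈ {(0,0), (0,1)} is det [[2, 1], [16, -12]] = -40 ≠ 0, so this unfolding has rank ≥ 2; CP rank is at least every unfolding rank, so rank(T) ≥ 2. (Unfolding ranks only ever bound the CP rank from below — rank(T) can be strictly larger than all of them — so the matching upper bound has to come from an explicit 2-term decomposition.)
Upper bound — finding two terms. Write S_k = T[:,:,k] for the frontal slices: S₀ = [[2, -2], [16, 24]], S₁ = [[1, 7], [-12, -24]].
If T = a₁ (x) b₁ (x) c₁ + a₂ (x) b₂ (x) c₂ then each S_k = c₁[k]·a₁b₁ᵀ + c₂[k]·a₂b₂ᵀ. S₀ and S₁ are linearly independent, so a₁b₁ᵀ and a₂b₂ᵀ must span the same plane of matrices: they are the rank-1 matrices of the form x·S₀ + y·S₁.
det(x·S₀ + y·S₁) is 80·x² − 160·xy + 60·y² = 20·(2·x − 3·y)(2·x − y), vanishing at (x:y) = (3:2) and (1:2).
M₁ = 3·S₀ + 2·S₁ = [[8, 8], [24, 24]] = 8·[1, 3][1, 1]ᵀ and M₂ = S₀ + 2·S₁ = [[4, 12], [-8, -24]] = 4·[1, -2][1, 3]ᵀ, so take a₁ = [1, 3], b₁ = [1, 1], a₂ = [1, -2], b₂ = [1, 3].
Each slice is an integer combination of E₁ = a₁b₁ᵀ and E₂ = a₂b₂ᵀ: S₀ = 4·E₁ − 2·E₂, S₁ = −2·E₁ + 3·E₂; reading off coefficients, c₁ = [4, -2] and c₂ = [-2, 3].
Hence T = [1, 3] (x) [1, 1] (x) [4, -2] + [1, -2] (x) [1, 3] (x) [-2, 3], so rank(T) ≤ 2.
These bounds meet, so rank(T) = 2.
Check entry T[0,0,1] = 1: (1)·(1)·(-2) + (1)·(1)·(3) = 1.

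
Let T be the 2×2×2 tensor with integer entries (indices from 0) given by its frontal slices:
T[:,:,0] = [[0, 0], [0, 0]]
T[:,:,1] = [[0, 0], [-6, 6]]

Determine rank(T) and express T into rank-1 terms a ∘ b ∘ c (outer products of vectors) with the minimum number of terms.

rank(T) = 1

Lower bound: T ≠ 0 (e.g. T[1,0,1] = -6), so rank(T) ≥ 1.
Upper bound: if T = a ∘ b ∘ c then every fibre of T is a multiple of the corresponding factor, so read the factors off the fibres through the nonzero entry T[1,0,1] = -6.
The mode-1 fibre T[:,0,1] = [0, -6] gives a = [0, 1] (primitive direction); the mode-2 fibre T[1,:,1] = [-6, 6] gives b = [1, -1]; then c[k] = T[1,0,k] / (a[1]·b[0]) = [0, -6] / 1 = [0, -6].
Expanding [0, 1] ∘ [1, -1] ∘ [0, -6] reproduces all 8 entries of T, so T = [0, 1] ∘ [1, -1] ∘ [0, -6] and rank(T) ≤ 1.
These bounds meet, so rank(T) = 1.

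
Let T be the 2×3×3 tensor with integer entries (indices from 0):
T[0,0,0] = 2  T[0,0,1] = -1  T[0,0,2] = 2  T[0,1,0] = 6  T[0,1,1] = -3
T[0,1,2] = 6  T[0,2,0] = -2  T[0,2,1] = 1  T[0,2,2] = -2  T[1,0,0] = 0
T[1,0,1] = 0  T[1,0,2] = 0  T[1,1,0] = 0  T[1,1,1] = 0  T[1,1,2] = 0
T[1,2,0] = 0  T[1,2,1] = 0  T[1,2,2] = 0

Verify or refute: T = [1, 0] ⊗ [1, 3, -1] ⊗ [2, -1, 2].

Reconstruct entrywise from the claimed factors. For example, T[1,2,2] = 0 and Σₗ aₗ[1]bₗ[2]cₗ[2] = (0)·(-1)·(2) = 0; checking all 18 entries, every one matches. The claim holds.

Yes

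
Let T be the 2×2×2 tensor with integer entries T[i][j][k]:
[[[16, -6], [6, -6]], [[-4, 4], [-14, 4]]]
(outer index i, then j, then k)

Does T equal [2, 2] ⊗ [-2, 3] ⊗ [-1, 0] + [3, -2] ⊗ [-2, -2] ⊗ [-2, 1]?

Reconstruct entrywise from the claimed factors. For example, T[1,1,1] = 4 and Σₗ aₗ[1]bₗ[1]cₗ[1] = (2)·(3)·(0) + (-2)·(-2)·(1) = 4; checking all 8 entries, every one matches. The claim holds.

Yes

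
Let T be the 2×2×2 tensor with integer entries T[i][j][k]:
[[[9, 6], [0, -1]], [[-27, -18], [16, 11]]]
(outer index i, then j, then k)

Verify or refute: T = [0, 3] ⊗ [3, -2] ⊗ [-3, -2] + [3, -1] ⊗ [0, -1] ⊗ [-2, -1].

No

Reconstruct entry (0,0,0) from the claimed factors: Σₗ aₗ[0]bₗ[0]cₗ[0] = (0)·(3)·(-3) + (3)·(0)·(-2) = 0, but T[0,0,0] = 9. The claim is false.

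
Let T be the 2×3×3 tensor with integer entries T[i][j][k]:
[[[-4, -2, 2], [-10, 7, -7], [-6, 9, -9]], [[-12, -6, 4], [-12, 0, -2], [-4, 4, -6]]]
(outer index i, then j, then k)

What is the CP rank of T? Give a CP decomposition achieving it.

Lower bound: the mode-2 unfolding of T (rows indexed by j, columns by (i,k) = (0,0), (0,1), (0,2), (1,0), (1,1), (1,2)) is [[-4, -2, 2, -12, -6, 4], [-10, 7, -7, -12, 0, -2], [-6, 9, -9, -4, 4, -6]].
There the 3×3 minor on rows j ∈ {0, 1, 2}, columns (i,k) ∈ {(0,0), (0,1), (1,0)} is det [[-4, -2, -12], [-10, 7, -12], [-6, 9, -4]] = 192 ≠ 0, so this unfolding has rank ≥ 3; CP rank is at least every unfolding rank, so rank(T) ≥ 3. (This is only a lower bound: in general the CP rank may exceed every unfolding rank, so we still need to exhibit 3 rank-1 terms summing to T.)
Upper bound: T is a sum of 3 rank-1 terms, T = [0, 1] ⊗ [1, 1, 1] ⊗ [-4, -2, 0] + [1, 2] ⊗ [2, 1, -1] ⊗ [-2, -1, 1] + [2, 1] ⊗ [0, 1, 1] ⊗ [-4, 4, -4] (written with every a and b primitive with positive leading entry and the scale carried by c; CP decompositions are not unique, and this one is verified by expanding entrywise), so rank(T) ≤ 3.
These bounds meet, so rank(T) = 3.

rank(T) = 3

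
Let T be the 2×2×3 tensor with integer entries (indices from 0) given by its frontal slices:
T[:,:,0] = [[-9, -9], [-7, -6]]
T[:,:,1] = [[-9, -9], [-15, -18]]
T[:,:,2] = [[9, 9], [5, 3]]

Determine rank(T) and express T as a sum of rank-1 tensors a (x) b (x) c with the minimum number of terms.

Lower bound: the mode-3 unfolding of T (rows indexed by k, columns by (i,j) = (0,0), (0,1), (1,0), (1,1)) is [[-9, -9, -7, -6], [-9, -9, -15, -18], [9, 9, 5, 3]].
There the 2×2 minor on rows k ∈ {0, 1}, columns (i,j) ∈ {(0,0), (1,0)} is det [[-9, -7], [-9, -15]] = 72 ≠ 0, so this unfolding has rank ≥ 2; CP rank is at least every unfolding rank, so rank(T) ≥ 2. (Flattening ranks never certify an upper bound on CP rank; for that we must actually write T with 2 rank-1 terms.)
Upper bound — finding two terms. Write S_k = T[:,:,k] for the frontal slices: S₀ = [[-9, -9], [-7, -6]], S₁ = [[-9, -9], [-15, -18]], S₂ = [[9, 9], [5, 3]].
If T = a₁ (x) b₁ (x) c₁ + a₂ (x) b₂ (x) c₂ then each S_k = c₁[k]·a₁b₁ᵀ + c₂[k]·a₂b₂ᵀ. S₀ and S₁ are linearly independent, so a₁b₁ᵀ and a₂b₂ᵀ must span the same plane of matrices: they are the rank-1 matrices of the form x·S₀ + y·S₁.
det(x·S₀ + y·S₁) is −9·x² + 18·xy + 27·y² = (-9)·(x − 3·y)(x + y), vanishing at (x:y) = (3:1) and (1:-1).
M₁ = 3·S₀ + S₁ = [[-36, -36], [-36, -36]] = (-36)·[1, 1][1, 1]ᵀ and M₂ = S₀ − S₁ = [[0, 0], [8, 12]] = 4·[0, 1][2, 3]ᵀ, so take a₁ = [1, 1], b₁ = [1, 1], a₂ = [0, 1], b₂ = [2, 3].
Each slice is an integer combination of E₁ = a₁b₁ᵀ and E₂ = a₂b₂ᵀ: S₀ = −9·E₁ + E₂, S₁ = −9·E₁ − 3·E₂, S₂ = 9·E₁ − 2·E₂; reading off coefficients, c₁ = [-9, -9, 9] and c₂ = [1, -3, -2].
Hence T = [1, 1] (x) [1, 1] (x) [-9, -9, 9] + [0, 1] (x) [2, 3] (x) [1, -3, -2], so rank(T) ≤ 2.
These bounds meet, so rank(T) = 2.
Check entry T[1,1,0] = -6: (1)·(1)·(-9) + (1)·(3)·(1) = -6.

rank(T) = 2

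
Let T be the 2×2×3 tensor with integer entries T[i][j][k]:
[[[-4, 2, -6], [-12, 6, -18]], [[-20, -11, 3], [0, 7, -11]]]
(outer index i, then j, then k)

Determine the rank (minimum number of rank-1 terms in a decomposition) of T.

2

Lower bound: in the mode-1 unfolding of T (rows indexed by i, columns by (j,k)) the 2×2 minor on rows i ∈ {0, 1}, columns (j,k) ∈ {(0,0), (0,1)} is det [[-4, 2], [-20, -11]] = 84 ≠ 0, so that unfolding has rank ≥ 2 and hence rank(T) ≥ 2 (CP rank is at least every unfolding rank, though it can be larger).
Upper bound: with S_k = T[:,:,k], the two rank-1 terms a₁b₁ᵀ, a₂b₂ᵀ are the rank-1 members of the pencil x·S₀ + y·S₁.
det(x·S₀ + y·S₁) is −240·x² − 40·xy + 80·y² = (-40)·(3·x + 2·y)(2·x − y), vanishing at (x:y) = (2:-3) and (1:2).
M₁ = 2·S₀ − 3·S₁ = [[-14, -42], [-7, -21]] = (-7)·[2, 1][1, 3]ᵀ and M₂ = S₀ + 2·S₁ = [[0, 0], [-42, 14]] = (-14)·[0, 1][3, -1]ᵀ, so take a₁ = [2, 1], b₁ = [1, 3], a₂ = [0, 1], b₂ = [3, -1].
Each slice is an integer combination of E₁ = a₁b₁ᵀ and E₂ = a₂b₂ᵀ: S₀ = −2·E₁ − 6·E₂, S₁ = E₁ − 4·E₂, S₂ = −3·E₁ + 2·E₂; reading off coefficients, c₁ = [-2, 1, -3] and c₂ = [-6, -4, 2].
Hence T = [2, 1] (x) [1, 3] (x) [-2, 1, -3] + [0, 1] (x) [3, -1] (x) [-6, -4, 2], so rank(T) ≤ 2.
These bounds meet, so rank(T) = 2.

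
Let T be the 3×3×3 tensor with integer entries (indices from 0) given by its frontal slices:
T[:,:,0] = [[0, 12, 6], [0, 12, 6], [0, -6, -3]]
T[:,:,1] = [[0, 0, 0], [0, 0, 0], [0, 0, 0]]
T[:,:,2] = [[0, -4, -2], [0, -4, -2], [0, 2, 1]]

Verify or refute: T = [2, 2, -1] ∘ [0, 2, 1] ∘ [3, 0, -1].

Yes

Reconstruct entrywise from the claimed factors. For example, T[0,1,2] = -4 and Σₗ aₗ[0]bₗ[1]cₗ[2] = (2)·(2)·(-1) = -4; checking all 27 entries, every one matches. The claim holds.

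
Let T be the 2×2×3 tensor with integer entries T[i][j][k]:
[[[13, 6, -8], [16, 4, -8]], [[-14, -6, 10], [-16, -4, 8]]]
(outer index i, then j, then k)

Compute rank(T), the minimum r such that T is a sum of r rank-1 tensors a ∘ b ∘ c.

3

Lower bound: in the mode-3 unfolding of T (rows indexed by k, columns by (i,j)) the 3×3 minor on rows k ∈ {0, 1, 2}, columns (i,j) ∈ {(0,0), (0,1), (1,0)} is det [[13, 16, -14], [6, 4, -6], [-8, -8, 10]] = -72 ≠ 0, so that unfolding has rank ≥ 3 and hence rank(T) ≥ 3 (CP rank is at least every unfolding rank, though it can be larger).
Upper bound: T is a sum of 3 rank-1 terms, T = [1, -2] ∘ [1, 0] ∘ [1, 0, -2] + [1, -1] ∘ [1, 1] ∘ [8, 8, -4] + [1, -1] ∘ [1, 2] ∘ [4, -2, -2] (one valid choice — decompositions are not unique — normalised so each a, b is primitive with positive first nonzero entry; check it by expanding all entries), so rank(T) ≤ 3.
These bounds meet, so rank(T) = 3.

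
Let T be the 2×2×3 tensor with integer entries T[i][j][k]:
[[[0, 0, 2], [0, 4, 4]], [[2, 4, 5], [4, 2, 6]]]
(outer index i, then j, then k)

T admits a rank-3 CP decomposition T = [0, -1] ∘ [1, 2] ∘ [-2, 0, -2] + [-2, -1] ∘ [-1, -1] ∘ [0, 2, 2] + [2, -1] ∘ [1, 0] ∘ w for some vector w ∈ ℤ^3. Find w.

Subtract the known terms from T to get the rank-1 residual R = [2, -1] ∘ [1, 0] ∘ w, so R[i,j,k] = a[i]·b[j]·w[k]. Pick indices with nonzero a[0]·b[0] = (2)·(1) = 2. Only the fibre through (0,0,·) is needed: R[0,0,:] = T[0,0,:] − Σₗ aₗ[0]bₗ[0]cₗ = [0, 0, 2] − (0)·(1)·[-2, 0, -2] − (-2)·(-1)·[0, 2, 2] = [0, -4, -2]. Then w[k] = R[0,0,k] / 2 for each k, giving w = [0, -4, -2] / 2 = [0, -2, -1].

w = [0, -2, -1]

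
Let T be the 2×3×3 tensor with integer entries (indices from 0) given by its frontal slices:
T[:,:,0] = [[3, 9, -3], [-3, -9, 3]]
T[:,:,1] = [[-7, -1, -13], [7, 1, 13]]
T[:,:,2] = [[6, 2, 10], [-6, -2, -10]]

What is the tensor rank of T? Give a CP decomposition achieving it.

rank(T) = 2

Lower bound: in the mode-2 unfolding of T (rows indexed by j, columns by (i,k)) the 2×2 minor on rows j ∈ {0, 1}, columns (i,k) ∈ {(0,0), (0,1)} is det [[3, -7], [9, -1]] = 60 ≠ 0, so that unfolding has rank ≥ 2 and hence rank(T) ≥ 2 (CP rank is at least every unfolding rank, though it can be larger).
Upper bound: T[i,:,:] = a[i]·M for every slice, with a = [1, -1] and M = [[3, -7, 6], [9, -1, 2], [-3, -13, 10]] (rows j, columns k).
The rows of M satisfy (row 1) = 2·(row 0) − (row 2), so splitting by rows, M = [1, 2, 0][3, -7, 6]ᵀ + [0, -1, 1][-3, -13, 10]ᵀ.
Hence T = [1, -1] (x) [1, 2, 0] (x) [3, -7, 6] + [1, -1] (x) [0, -1, 1] (x) [-3, -13, 10], so rank(T) ≤ 2.
These bounds meet, so rank(T) = 2.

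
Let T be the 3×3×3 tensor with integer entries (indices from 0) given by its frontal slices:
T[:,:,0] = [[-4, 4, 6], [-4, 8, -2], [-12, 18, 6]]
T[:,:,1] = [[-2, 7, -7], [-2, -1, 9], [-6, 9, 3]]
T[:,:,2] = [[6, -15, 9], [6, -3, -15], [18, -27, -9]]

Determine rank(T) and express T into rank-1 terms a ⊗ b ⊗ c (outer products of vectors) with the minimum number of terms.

Lower bound: the mode-1 unfolding of T (rows indexed by i, columns by (j,k) = (0,0), (0,1), (0,2), (1,0), (1,1), (1,2), (2,0), (2,1), (2,2)) is [[-4, -2, 6, 4, 7, -15, 6, -7, 9], [-4, -2, 6, 8, -1, -3, -2, 9, -15], [-12, -6, 18, 18, 9, -27, 6, 3, -9]].
There the 2×2 minor on rows i ∈ {0, 1}, columns (j,k) ∈ {(0,0), (1,0)} is det [[-4, 4], [-4, 8]] = -16 ≠ 0, so this unfolding has rank ≥ 2; CP rank is at least every unfolding rank, so rank(T) ≥ 2. (Unfolding ranks only ever bound the CP rank from below — rank(T) can be strictly larger than all of them — so the matching upper bound has to come from an explicit 2-term decomposition.)
Upper bound — finding two terms. Write S_k = T[:,:,k] for the frontal slices: S₀ = [[-4, 4, 6], [-4, 8, -2], [-12, 18, 6]], S₁ = [[-2, 7, -7], [-2, -1, 9], [-6, 9, 3]], S₂ = [[6, -15, 9], [6, -3, -15], [18, -27, -9]].
If T = a₁ ⊗ b₁ ⊗ c₁ + a₂ ⊗ b₂ ⊗ c₂ then each S_k = c₁[k]·a₁b₁ᵀ + c₂[k]·a₂b₂ᵀ. S₀ and S₁ are linearly independent, so a₁b₁ᵀ and a₂b₂ᵀ must span the same plane of matrices: they are the rank-1 matrices of the form x·S₀ + y·S₁.
The 2×2 minor of x·S₀ + y·S₁ on rows {0,1}, columns {0,1} is −16·x² + 24·xy + 16·y² = (-8)·(x − 2·y)(2·x + y), vanishing at (x:y) = (2:1) and (1:-2).
M₁ = 2·S₀ + S₁ = [[-10, 15, 5], [-10, 15, 5], [-30, 45, 15]] = (-5)·(1, 1, 3)(2, -3, -1)ᵀ and M₂ = S₀ − 2·S₁ = [[0, -10, 20], [0, 10, -20], [0, 0, 0]] = (-10)·(1, -1, 0)(0, 1, -2)ᵀ, so take a₁ = (1, 1, 3), b₁ = (2, -3, -1), a₂ = (1, -1, 0), b₂ = (0, 1, -2).
Each slice is an integer combination of E₁ = a₁b₁ᵀ and E₂ = a₂b₂ᵀ: S₀ = −2·E₁ − 2·E₂, S₁ = −E₁ + 4·E₂, S₂ = 3·E₁ − 6·E₂; reading off coefficients, c₁ = (-2, -1, 3) and c₂ = (-2, 4, -6).
Hence T = (1, 1, 3) ⊗ (2, -3, -1) ⊗ (-2, -1, 3) + (1, -1, 0) ⊗ (0, 1, -2) ⊗ (-2, 4, -6), so rank(T) ≤ 2.
These bounds meet, so rank(T) = 2.

rank(T) = 2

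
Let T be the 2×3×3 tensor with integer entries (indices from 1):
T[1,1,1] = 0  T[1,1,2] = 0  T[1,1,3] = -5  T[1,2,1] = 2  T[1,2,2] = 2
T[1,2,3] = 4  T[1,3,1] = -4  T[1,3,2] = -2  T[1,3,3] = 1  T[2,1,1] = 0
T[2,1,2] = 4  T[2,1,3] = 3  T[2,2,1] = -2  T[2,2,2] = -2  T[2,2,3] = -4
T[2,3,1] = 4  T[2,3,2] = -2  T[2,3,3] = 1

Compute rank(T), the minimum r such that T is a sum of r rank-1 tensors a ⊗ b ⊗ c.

3

Lower bound: in the mode-3 unfolding of T (rows indexed by k, columns by (i,j)) the 3×3 minor on rows k ∈ {1, 2, 3}, columns (i,j) ∈ {(1,1), (1,2), (1,3)} is det [[0, 2, -4], [0, 2, -2], [-5, 4, 1]] = -20 ≠ 0, so that unfolding has rank ≥ 3 and hence rank(T) ≥ 3 (CP rank is at least every unfolding rank, though it can be larger).
Upper bound: T is a sum of 3 rank-1 terms, T = [1, -1] ⊗ [1, -1, 0] ⊗ [-4, -2, -4] + [1, -1] ⊗ [2, -1, -2] ⊗ [2, 0, 0] + [1, 1] ⊗ [1, 0, -1] ⊗ [0, 2, -1] (written with every a and b primitive with positive leading entry and the scale carried by c; CP decompositions are not unique, and this one is verified by expanding entrywise), so rank(T) ≤ 3.
These bounds meet, so rank(T) = 3.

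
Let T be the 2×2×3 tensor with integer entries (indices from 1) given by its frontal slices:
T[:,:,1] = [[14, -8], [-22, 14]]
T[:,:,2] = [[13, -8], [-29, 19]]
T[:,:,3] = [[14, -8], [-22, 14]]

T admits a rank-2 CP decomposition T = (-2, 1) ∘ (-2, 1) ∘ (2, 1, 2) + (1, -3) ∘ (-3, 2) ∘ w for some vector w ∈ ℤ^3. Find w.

Subtract the known terms from T to get the rank-1 residual R = (1, -3) ∘ (-3, 2) ∘ w, so R[i,j,k] = a[i]·b[j]·w[k]. Pick indices with nonzero a[1]·b[1] = (1)·(-3) = -3. Only the fibre through (1,1,·) is needed: R[1,1,:] = T[1,1,:] − Σₗ aₗ[1]bₗ[1]cₗ = [14, 13, 14] − (-2)·(-2)·(2, 1, 2) = [6, 9, 6]. Then w[k] = R[1,1,k] / -3 for each k, giving w = [6, 9, 6] / -3 = (-2, -3, -2).

w = (-2, -3, -2)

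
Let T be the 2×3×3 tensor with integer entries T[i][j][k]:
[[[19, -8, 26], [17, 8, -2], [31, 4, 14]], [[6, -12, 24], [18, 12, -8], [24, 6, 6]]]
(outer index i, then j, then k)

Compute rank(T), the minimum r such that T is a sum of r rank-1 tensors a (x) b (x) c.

2

Lower bound: the mode-3 unfolding of T (rows indexed by k, columns by (i,j) = (0,0), (0,1), (0,2), (1,0), (1,1), (1,2)) is [[19, 17, 31, 6, 18, 24], [-8, 8, 4, -12, 12, 6], [26, -2, 14, 24, -8, 6]].
There the 2×2 minor on rows k ∈ {0, 1}, columns (i,j) ∈ {(0,0), (0,1)} is det [[19, 17], [-8, 8]] = 288 ≠ 0, so this unfolding has rank ≥ 2; CP rank is at least every unfolding rank, so rank(T) ≥ 2. (Unfolding ranks only ever bound the CP rank from below — rank(T) can be strictly larger than all of them — so the matching upper bound has to come from an explicit 2-term decomposition.)
Upper bound — finding two terms. Write S_k = T[:,:,k] for the frontal slices: S₀ = [[19, 17, 31], [6, 18, 24]], S₁ = [[-8, 8, 4], [-12, 12, 6]], S₂ = [[26, -2, 14], [24, -8, 6]].
If T = a₁ (x) b₁ (x) c₁ + a₂ (x) b₂ (x) c₂ then each S_k = c₁[k]·a₁b₁ᵀ + c₂[k]·a₂b₂ᵀ. S₀ and S₁ are linearly independent, so a₁b₁ᵀ and a₂b₂ᵀ must span the same plane of matrices: they are the rank-1 matrices of the form x·S₀ + y·S₁.
The 2×2 minor of x·S₀ + y·S₁ on rows {0,1}, columns {0,1} is 240·x² + 240·xy = 240·(x + y)(x), vanishing at (x:y) = (1:-1) and (0:1).
M₁ = S₀ − S₁ = [[27, 9, 27], [18, 6, 18]] = 3·[3, 2][3, 1, 3]ᵀ and M₂ = S₁ = [[-8, 8, 4], [-12, 12, 6]] = (-2)·[2, 3][2, -2, -1]ᵀ, so take a₁ = [3, 2], b₁ = [3, 1, 3], a₂ = [2, 3], b₂ = [2, -2, -1].
Each slice is an integer combination of E₁ = a₁b₁ᵀ and E₂ = a₂b₂ᵀ: S₀ = 3·E₁ − 2·E₂, S₁ = −2·E₂, S₂ = 2·E₁ + 2·E₂; reading off coefficients, c₁ = [3, 0, 2] and c₂ = [-2, -2, 2].
Hence T = [3, 2] (x) [3, 1, 3] (x) [3, 0, 2] + [2, 3] (x) [2, -2, -1] (x) [-2, -2, 2], so rank(T) ≤ 2.
These bounds meet, so rank(T) = 2.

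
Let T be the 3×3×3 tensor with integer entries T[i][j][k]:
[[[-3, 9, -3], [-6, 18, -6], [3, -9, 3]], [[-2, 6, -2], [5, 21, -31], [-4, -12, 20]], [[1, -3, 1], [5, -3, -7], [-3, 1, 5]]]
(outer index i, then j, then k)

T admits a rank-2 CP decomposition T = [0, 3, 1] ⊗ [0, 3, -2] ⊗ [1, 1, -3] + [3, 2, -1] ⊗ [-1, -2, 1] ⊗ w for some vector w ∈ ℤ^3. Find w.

w = [1, -3, 1]

Subtract the known terms from T to get the rank-1 residual R = [3, 2, -1] ⊗ [-1, -2, 1] ⊗ w, so R[i,j,k] = a[i]·b[j]·w[k]. Pick indices with nonzero a[0]·b[0] = (3)·(-1) = -3. Only the fibre through (0,0,·) is needed: R[0,0,:] = T[0,0,:] − Σₗ aₗ[0]bₗ[0]cₗ = [-3, 9, -3] − (0)·(0)·[1, 1, -3] = [-3, 9, -3]. Then w[k] = R[0,0,k] / -3 for each k, giving w = [-3, 9, -3] / -3 = [1, -3, 1].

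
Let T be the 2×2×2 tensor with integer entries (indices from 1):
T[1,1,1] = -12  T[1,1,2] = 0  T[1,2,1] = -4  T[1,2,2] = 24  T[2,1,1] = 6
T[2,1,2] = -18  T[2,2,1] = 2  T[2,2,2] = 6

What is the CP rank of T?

2

Lower bound: the mode-3 unfolding of T (rows indexed by k, columns by (i,j) = (1,1), (1,2), (2,1), (2,2)) is [[-12, -4, 6, 2], [0, 24, -18, 6]].
There the 2×2 minor on rows k ∈ {1, 2}, columns (i,j) ∈ {(1,1), (1,2)} is det [[-12, -4], [0, 24]] = -288 ≠ 0, so this unfolding has rank ≥ 2; CP rank is at least every unfolding rank, so rank(T) ≥ 2. (Unfolding ranks only ever bound the CP rank from below — rank(T) can be strictly larger than all of them — so the matching upper bound has to come from an explicit 2-term decomposition.)
Upper bound — finding two terms. Write S_k = T[:,:,k] for the frontal slices: S₁ = [[-12, -4], [6, 2]], S₂ = [[0, 24], [-18, 6]].
If T = a₁ ⊗ b₁ ⊗ c₁ + a₂ ⊗ b₂ ⊗ c₂ then each S_k = c₁[k]·a₁b₁ᵀ + c₂[k]·a₂b₂ᵀ. S₁ and S₂ are linearly independent, so a₁b₁ᵀ and a₂b₂ᵀ must span the same plane of matrices: they are the rank-1 matrices of the form x·S₁ + y·S₂.
det(x·S₁ + y·S₂) is −288·xy + 432·y² = (-144)·(2·x − 3·y)(y), vanishing at (x:y) = (3:2) and (1:0).
M₁ = 3·S₁ + 2·S₂ = [[-36, 36], [-18, 18]] = (-18)·[2, 1][1, -1]ᵀ and M₂ = S₁ = [[-12, -4], [6, 2]] = (-2)·[2, -1][3, 1]ᵀ, so take a₁ = [2, 1], b₁ = [1, -1], a₂ = [2, -1], b₂ = [3, 1].
Each slice is an integer combination of E₁ = a₁b₁ᵀ and E₂ = a₂b₂ᵀ: S₁ = −2·E₂, S₂ = −9·E₁ + 3·E₂; reading off coefficients, c₁ = [0, -9] and c₂ = [-2, 3].
Hence T = [2, 1] ⊗ [1, -1] ⊗ [0, -9] + [2, -1] ⊗ [3, 1] ⊗ [-2, 3], so rank(T) ≤ 2.
These bounds meet, so rank(T) = 2.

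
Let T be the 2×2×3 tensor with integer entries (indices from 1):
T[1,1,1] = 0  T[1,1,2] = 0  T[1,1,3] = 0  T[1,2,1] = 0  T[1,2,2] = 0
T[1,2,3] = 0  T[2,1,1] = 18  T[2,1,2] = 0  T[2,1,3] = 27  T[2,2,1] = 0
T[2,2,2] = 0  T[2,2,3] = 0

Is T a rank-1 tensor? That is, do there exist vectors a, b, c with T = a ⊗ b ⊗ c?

If T = a ⊗ b ⊗ c then every fibre of T is a multiple of the corresponding factor, so read the factors off the fibres through the nonzero entry T[2,1,1] = 18.
The mode-1 fibre T[:,1,1] = [0, 18] gives a = (0, 1) (primitive direction); the mode-2 fibre T[2,:,1] = [18, 0] gives b = (1, 0); then c[k] = T[2,1,k] / (a[2]·b[1]) = [18, 0, 27] / 1 = (18, 0, 27).
Expanding (0, 1) ⊗ (1, 0) ⊗ (18, 0, 27) reproduces all 12 entries of T, so T = (0, 1) ⊗ (1, 0) ⊗ (18, 0, 27) and rank(T) ≤ 1.
Equivalently every frontal slice T[:,:,k] is c[k] times the rank-1 matrix (0, 1) ⊗ (1, 0). So T has rank 1 (it is nonzero).

Yes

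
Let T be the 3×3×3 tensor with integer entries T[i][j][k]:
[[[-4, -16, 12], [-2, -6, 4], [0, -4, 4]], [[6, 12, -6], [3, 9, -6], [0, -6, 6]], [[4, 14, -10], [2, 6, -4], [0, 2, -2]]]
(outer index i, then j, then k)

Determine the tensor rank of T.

2

Lower bound: in the mode-2 unfolding of T (rows indexed by j, columns by (i,k)) the 2×2 minor on rows j ∈ {0, 1}, columns (i,k) ∈ {(0,0), (0,1)} is det [[-4, -16], [-2, -6]] = -8 ≠ 0, so that unfolding has rank ≥ 2 and hence rank(T) ≥ 2 (CP rank is at least every unfolding rank, though it can be larger).
Upper bound: with S_k = T[:,:,k], the two rank-1 terms a₁b₁ᵀ, a₂b₂ᵀ are the rank-1 members of the pencil x·S₀ + y·S₁.
The 2×2 minor of x·S₀ + y·S₁ on rows {0,1}, columns {0,1} is −24·xy − 72·y² = (-24)·(x + 3·y)(y), vanishing at (x:y) = (3:-1) and (1:0).
M₁ = 3·S₀ − S₁ = [[4, 0, 4], [6, 0, 6], [-2, 0, -2]] = 2·[2, 3, -1][1, 0, 1]ᵀ and M₂ = S₀ = [[-4, -2, 0], [6, 3, 0], [4, 2, 0]] = −[2, -3, -2][2, 1, 0]ᵀ, so take a₁ = [2, 3, -1], b₁ = [1, 0, 1], a₂ = [2, -3, -2], b₂ = [2, 1, 0].
Each slice is an integer combination of E₁ = a₁b₁ᵀ and E₂ = a₂b₂ᵀ: S₀ = −E₂, S₁ = −2·E₁ − 3·E₂, S₂ = 2·E₁ + 2·E₂; reading off coefficients, c₁ = [0, -2, 2] and c₂ = [-1, -3, 2].
Hence T = [2, 3, -1] (x) [1, 0, 1] (x) [0, -2, 2] + [2, -3, -2] (x) [2, 1, 0] (x) [-1, -3, 2], so rank(T) ≤ 2.
These bounds meet, so rank(T) = 2.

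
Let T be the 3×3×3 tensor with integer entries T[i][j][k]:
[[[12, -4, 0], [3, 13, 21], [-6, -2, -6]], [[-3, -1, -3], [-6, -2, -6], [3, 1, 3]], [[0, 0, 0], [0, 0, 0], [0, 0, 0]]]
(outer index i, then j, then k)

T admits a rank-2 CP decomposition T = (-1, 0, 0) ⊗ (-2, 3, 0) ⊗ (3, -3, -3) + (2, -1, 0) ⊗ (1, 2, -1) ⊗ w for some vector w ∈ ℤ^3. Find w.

Subtract the known terms from T to get the rank-1 residual R = (2, -1, 0) ⊗ (1, 2, -1) ⊗ w, so R[i,j,k] = a[i]·b[j]·w[k]. Pick indices with nonzero a[0]·b[0] = (2)·(1) = 2. Only the fibre through (0,0,·) is needed: R[0,0,:] = T[0,0,:] − Σₗ aₗ[0]bₗ[0]cₗ = [12, -4, 0] − (-1)·(-2)·(3, -3, -3) = [6, 2, 6]. Then w[k] = R[0,0,k] / 2 for each k, giving w = [6, 2, 6] / 2 = (3, 1, 3).

w = (3, 1, 3)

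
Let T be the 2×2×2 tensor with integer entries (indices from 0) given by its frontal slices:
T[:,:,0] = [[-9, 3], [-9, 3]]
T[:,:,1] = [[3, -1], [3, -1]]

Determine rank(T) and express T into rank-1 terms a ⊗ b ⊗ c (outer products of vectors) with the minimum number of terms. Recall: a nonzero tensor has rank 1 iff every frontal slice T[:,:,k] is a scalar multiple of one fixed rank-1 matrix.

rank(T) = 1

Lower bound: T ≠ 0 (e.g. T[0,0,0] = -9), so rank(T) ≥ 1.
Upper bound: the mode-1 fibre T[:,0,0] = [-9, -9] gives a = (1, 1) (primitive direction); the mode-2 fibre T[0,:,0] = [-9, 3] gives b = (3, -1); then c[k] = T[0,0,k] / (a[0]·b[0]) = [-9, 3] / 3 = (-3, 1).
Expanding (1, 1) ⊗ (3, -1) ⊗ (-3, 1) reproduces all 8 entries of T, so T = (1, 1) ⊗ (3, -1) ⊗ (-3, 1) and rank(T) ≤ 1.
These bounds meet, so rank(T) = 1.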